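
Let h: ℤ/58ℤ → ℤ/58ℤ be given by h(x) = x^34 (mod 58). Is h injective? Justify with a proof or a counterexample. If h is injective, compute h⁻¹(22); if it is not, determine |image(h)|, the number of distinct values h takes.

30

h(28): Repeated squaring mod 58: 28^1 ≡ 28, 28^2 ≡ 28² = 784 ≡ 30, 28^4 ≡ 30² = 900 ≡ 30, 28^8 ≡ 30² = 900 ≡ 30, 28^16 ≡ 30² = 900 ≡ 30, 28^32 ≡ 30² = 900 ≡ 30. Since 34 = 32 + 2, 28^34 ≡ 30·30: 30·30 = 900 ≡ 30. So 28^34 ≡ 30 (mod 58).
h(30): Repeated squaring mod 58: 30^1 ≡ 30, 30^2 ≡ 30² = 900 ≡ 30, 30^4 ≡ 30² = 900 ≡ 30, 30^8 ≡ 30² = 900 ≡ 30, 30^16 ≡ 30² = 900 ≡ 30, 30^32 ≡ 30² = 900 ≡ 30. Since 34 = 32 + 2, 30^34 ≡ 30·30: 30·30 = 900 ≡ 30. So 30^34 ≡ 30 (mod 58).
So h(28) = h(30) = 30 while 28 ≠ 30, so h is not injective.
Since h is not injective, we determine |image(h)|. Computing x^34 mod 58 for each x (by repeated squaring, reducing mod 58 at every step), the values h(0), h(1), …, h(57) are: 0, 1, 6, 33, 36, 23, 24, 25, 42, 45, 22, 9, 28, 49, 34, 5, 20, 57, 38, 51, 16, 13, 54, 53, 52, 7, 4, 35, 30, 29, 30, 35, 4, 7, 52, 53, 54, 13, 16, 51, 38, 57, 20, 5, 34, 49, 28, 9, 22, 45, 42, 25, 24, 23, 36, 33, 6, 1.
The distinct values are {0, 1, 4, 5, 6, 7, 9, 13, 16, 20, 22, 23, 24, 25, 28, 29, 30, 33, 34, 35, 36, 38, 42, 45, 49, 51, 52, 53, 54, 57}; there are 30 of them.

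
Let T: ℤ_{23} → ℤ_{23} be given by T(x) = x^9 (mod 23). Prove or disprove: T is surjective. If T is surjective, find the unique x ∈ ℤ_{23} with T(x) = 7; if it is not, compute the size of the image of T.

Since 23 is prime, the nonzero elements of ℤ_{23} form a cyclic group of order 22.
As gcd(9, 22) = 1, raising to the 9th power is a bijection on this group: if s^9 ≡ t^9 then (st^{−1})^9 = 1, and the only element of order dividing gcd(9, 22) = 1 is 1, so s = t.
With T(0) = 0 this makes T injective on all of ℤ_{23}, hence bijective (finite equal-size domain and codomain). In particular T is surjective.
Since T is surjective, we find the preimage of 7. The inverse of x ↦ x^9 on (ℤ_{23})^× is x ↦ x^5, because 9·5 = 45 = 2·22 + 1 ≡ 1 (mod 22) and x^{22} = 1 for x ≠ 0 (Fermat). So T⁻¹(7) = 7^5 mod 23.
Repeated squaring mod 23: 7^1 ≡ 7, 7^2 ≡ 7² = 49 ≡ 3, 7^4 ≡ 3² = 9. Since 5 = 4 + 1, 7^5 ≡ 9·7: 9·7 = 63 ≡ 17. So 7^5 ≡ 17 (mod 23).
Hence T⁻¹(7) = 17.

17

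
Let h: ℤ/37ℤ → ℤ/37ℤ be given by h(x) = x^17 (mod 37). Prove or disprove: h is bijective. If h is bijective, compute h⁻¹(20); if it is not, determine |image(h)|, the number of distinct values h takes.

Since 37 is prime, the nonzero elements of ℤ/37ℤ form a cyclic group of order 36.
As gcd(17, 36) = 1, raising to the 17th power is a bijection on this group: if u^17 ≡ v^17 then (uv^{−1})^17 = 1, and the only element of order dividing gcd(17, 36) = 1 is 1, so u = v.
With h(0) = 0 this makes h injective on all of ℤ/37ℤ, hence bijective (finite equal-size domain and codomain). In particular h is bijective.
Since h is bijective, we find the preimage of 20. The inverse of x ↦ x^17 on (ℤ/37ℤ)^× is x ↦ x^17, because 17·17 = 289 = 8·36 + 1 ≡ 1 (mod 36) and x^{36} = 1 for x ≠ 0 (Fermat). So h⁻¹(20) = 20^17 mod 37.
Repeated squaring mod 37: 20^1 ≡ 20, 20^2 ≡ 20² = 400 ≡ 30, 20^4 ≡ 30² = 900 ≡ 12, 20^8 ≡ 12² = 144 ≡ 33, 20^16 ≡ 33² = 1089 ≡ 16. Since 17 = 16 + 1, 20^17 ≡ 16·20: 16·20 = 320 ≡ 24. So 20^17 ≡ 24 (mod 37).
Hence h⁻¹(20) = 24.

24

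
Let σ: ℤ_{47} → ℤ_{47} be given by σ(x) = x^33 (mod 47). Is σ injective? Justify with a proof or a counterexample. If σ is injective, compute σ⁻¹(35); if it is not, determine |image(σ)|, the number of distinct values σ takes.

5

Since 47 is prime, the nonzero elements of ℤ_{47} form a cyclic group of order 46.
As gcd(33, 46) = 1, raising to the 33rd power is a bijection on this group: if a^33 ≡ b^33 then (ab^{−1})^33 = 1, and the only element of order dividing gcd(33, 46) = 1 is 1, so a = b.
With σ(0) = 0 this makes σ injective on all of ℤ_{47}, hence bijective (finite equal-size domain and codomain). In particular σ is injective.
Since σ is injective, we find the preimage of 35. The inverse of x ↦ x^33 on (ℤ_{47})^× is x ↦ x^7, because 33·7 = 231 = 5·46 + 1 ≡ 1 (mod 46) and x^{46} = 1 for x ≠ 0 (Fermat). So σ⁻¹(35) = 35^7 mod 47.
Repeated squaring mod 47: 35^1 ≡ 35, 35^2 ≡ 35² = 1225 ≡ 3, 35^4 ≡ 3² = 9. Since 7 = 4 + 2 + 1, 35^7 ≡ 9·3·35: 9·3 = 27, then 27·35 = 945 ≡ 5. So 35^7 ≡ 5 (mod 47).
Hence σ⁻¹(35) = 5.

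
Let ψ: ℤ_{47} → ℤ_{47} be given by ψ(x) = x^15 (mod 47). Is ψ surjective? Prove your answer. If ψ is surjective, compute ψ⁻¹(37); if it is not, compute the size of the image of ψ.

18

Since 47 is prime, the nonzero elements of ℤ_{47} form a cyclic group of order 46.
As gcd(15, 46) = 1, raising to the 15th power is a bijection on this group: if u^15 ≡ v^15 then (uv^{−1})^15 = 1, and the only element of order dividing gcd(15, 46) = 1 is 1, so u = v.
With ψ(0) = 0 this makes ψ injective on all of ℤ_{47}, hence bijective (finite equal-size domain and codomain). In particular ψ is surjective.
Since ψ is surjective, we find the preimage of 37. The inverse of x ↦ x^15 on (ℤ_{47})^× is x ↦ x^43, because 15·43 = 645 = 14·46 + 1 ≡ 1 (mod 46) and x^{46} = 1 for x ≠ 0 (Fermat). So ψ⁻¹(37) = 37^43 mod 47.
Repeated squaring mod 47: 37^1 ≡ 37, 37^2 ≡ 37² = 1369 ≡ 6, 37^4 ≡ 6² = 36, 37^8 ≡ 36² = 1296 ≡ 27, 37^16 ≡ 27² = 729 ≡ 24, 37^32 ≡ 24² = 576 ≡ 12. Since 43 = 32 + 8 + 2 + 1, 37^43 ≡ 12·27·6·37: 12·27 = 324 ≡ 42, then 42·6 = 252 ≡ 17, then 17·37 = 629 ≡ 18. So 37^43 ≡ 18 (mod 47).
Hence ψ⁻¹(37) = 18.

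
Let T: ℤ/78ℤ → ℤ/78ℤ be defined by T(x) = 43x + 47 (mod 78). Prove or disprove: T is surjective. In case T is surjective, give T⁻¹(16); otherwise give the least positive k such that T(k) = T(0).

41

Since gcd(43, 78) = 1, 43 is invertible modulo 78. Euclid's algorithm: 78 = 1·43 + 35, 43 = 1·35 + 8, 35 = 4·8 + 3, 8 = 2·3 + 2, 3 = 1·2 + 1; back-substituting gives 1 = 49·43 − 27·78, so 43⁻¹ ≡ 49 (mod 78).
Then y ↦ 49(y − 47) is a two-sided inverse to T, so every y ∈ ℤ/78ℤ has a preimage.
Thus T is surjective.
Since T is surjective, we compute T⁻¹(16): solve 43x + 47 ≡ 16 (mod 78), i.e. 43x ≡ 47 (mod 78).
Multiplying by 43⁻¹ = 49 gives x ≡ 49·47 = 2303 = 29·78 + 41 ≡ 41 (mod 78).
Check: T(41) = 43·41 + 47 = 1810 = 23·78 + 16 ≡ 16 (mod 78).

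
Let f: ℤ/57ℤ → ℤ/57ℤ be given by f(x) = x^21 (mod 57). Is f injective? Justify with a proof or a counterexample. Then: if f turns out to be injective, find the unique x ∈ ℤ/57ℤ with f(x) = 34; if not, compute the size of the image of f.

f(1) = 1^21 = 1.
f(7): Repeated squaring mod 57: 7^1 ≡ 7, 7^2 ≡ 7² = 49, 7^4 ≡ 49² = 2401 ≡ 7, 7^8 ≡ 7² = 49, 7^16 ≡ 49² = 2401 ≡ 7. Since 21 = 16 + 4 + 1, 7^21 ≡ 7·7·7: 7·7 = 49, then 49·7 = 343 ≡ 1. So 7^21 ≡ 1 (mod 57).
So f(1) = f(7) = 1 while 1 ≠ 7, therefore f is not injective.
Since f is not injective, we determine |image(f)|. Computing x^21 mod 57 for each x (by repeated squaring, reducing mod 57 at every step), the values f(0), f(1), …, f(56) are: 0, 1, 8, 27, 7, 11, 45, 1, 56, 45, 31, 20, 18, 31, 8, 12, 49, 11, 18, 19, 20, 27, 46, 26, 30, 7, 20, 18, 7, 50, 39, 37, 50, 27, 31, 11, 30, 37, 38, 39, 46, 8, 45, 49, 26, 39, 37, 26, 12, 1, 56, 12, 46, 50, 30, 49, 56.
The distinct values are {0, 1, 7, 8, 11, 12, 18, 19, 20, 26, 27, 30, 31, 37, 38, 39, 45, 46, 49, 50, 56}; there are 21 of them.

21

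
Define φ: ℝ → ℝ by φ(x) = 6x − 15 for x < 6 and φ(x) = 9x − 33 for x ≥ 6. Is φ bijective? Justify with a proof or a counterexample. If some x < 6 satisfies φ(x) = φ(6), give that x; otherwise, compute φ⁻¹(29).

Both pieces are strictly increasing (slopes 6 and 9), so each is injective on its own interval.
The left piece maps (−∞, 6) onto (−∞, 21); the right piece maps [6, ∞) onto [21, ∞).
Since 21 = 21, the images partition ℝ: φ is injective and surjective, hence bijective.
Because the two images are disjoint, no x < 6 has φ(x) = φ(6), so we compute φ⁻¹(29): 29 lies in [21, ∞), so solve 9x − 33 = 29: x = (29 + 33)/9 = 62/9.

62/9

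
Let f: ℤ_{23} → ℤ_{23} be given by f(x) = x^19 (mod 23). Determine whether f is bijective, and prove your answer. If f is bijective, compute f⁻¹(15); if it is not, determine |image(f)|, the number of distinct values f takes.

Since 23 is prime, the nonzero elements of ℤ_{23} form a cyclic group of order 22.
As gcd(19, 22) = 1, raising to the 19th power is a bijection on this group: if a^19 ≡ b^19 then (ab^{−1})^19 = 1, and the only element of order dividing gcd(19, 22) = 1 is 1, so a = b.
With f(0) = 0 this makes f injective on all of ℤ_{23}, hence bijective (finite equal-size domain and codomain). In particular f is bijective.
Since f is bijective, we find the preimage of 15. The inverse of x ↦ x^19 on (ℤ_{23})^× is x ↦ x^7, because 19·7 = 133 = 6·22 + 1 ≡ 1 (mod 22) and x^{22} = 1 for x ≠ 0 (Fermat). So f⁻¹(15) = 15^7 mod 23.
Repeated squaring mod 23: 15^1 ≡ 15, 15^2 ≡ 15² = 225 ≡ 18, 15^4 ≡ 18² = 324 ≡ 2. Since 7 = 4 + 2 + 1, 15^7 ≡ 2·18·15: 2·18 = 36 ≡ 13, then 13·15 = 195 ≡ 11. So 15^7 ≡ 11 (mod 23).
Hence f⁻¹(15) = 11.

11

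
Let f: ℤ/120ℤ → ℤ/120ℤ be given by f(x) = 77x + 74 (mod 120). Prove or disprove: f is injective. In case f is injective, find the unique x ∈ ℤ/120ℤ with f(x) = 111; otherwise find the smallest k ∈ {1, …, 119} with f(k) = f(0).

Suppose f(s) = f(t) in ℤ/120ℤ. Then 77s + 74 ≡ 77t + 74 (mod 120), thus 77(s − t) ≡ 0 (mod 120).
Since gcd(77, 120) = 1, 77 is invertible modulo 120, therefore s − t ≡ 0 (mod 120), i.e. s = t.
Therefore f is injective.
We now compute 77⁻¹ mod 120 explicitly. Euclid's algorithm: 120 = 1·77 + 43, 77 = 1·43 + 34, 43 = 1·34 + 9, 34 = 3·9 + 7, 9 = 1·7 + 2, 7 = 3·2 + 1; back-substituting gives 1 = 53·77 − 34·120, so 77⁻¹ ≡ 53 (mod 120).
Since f is injective, we compute f⁻¹(111): solve 77x + 74 ≡ 111 (mod 120), i.e. 77x ≡ 37 (mod 120).
Multiplying by 77⁻¹ = 53 gives x ≡ 53·37 = 1961 = 16·120 + 41 ≡ 41 (mod 120).
Check: f(41) = 77·41 + 74 = 3231 = 26·120 + 111 ≡ 111 (mod 120).

41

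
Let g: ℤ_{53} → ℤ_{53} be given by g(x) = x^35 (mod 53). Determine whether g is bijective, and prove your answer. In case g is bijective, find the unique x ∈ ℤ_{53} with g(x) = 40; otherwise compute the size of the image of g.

29

Since 53 is prime, the nonzero elements of ℤ_{53} form a cyclic group of order 52.
As gcd(35, 52) = 1, raising to the 35th power is a bijection on this group: if a^35 ≡ b^35 then (ab^{−1})^35 = 1, and the only element of order dividing gcd(35, 52) = 1 is 1, so a = b.
With g(0) = 0 this makes g injective on all of ℤ_{53}, hence bijective (finite equal-size domain and codomain). In particular g is bijective.
Since g is bijective, we find the preimage of 40. The inverse of x ↦ x^35 on (ℤ_{53})^× is x ↦ x^3, because 35·3 = 105 = 2·52 + 1 ≡ 1 (mod 52) and x^{52} = 1 for x ≠ 0 (Fermat). So g⁻¹(40) = 40^3 mod 53.
Repeated squaring mod 53: 40^1 ≡ 40, 40^2 ≡ 40² = 1600 ≡ 10. Since 3 = 2 + 1, 40^3 ≡ 10·40: 10·40 = 400 ≡ 29. So 40^3 ≡ 29 (mod 53).
Hence g⁻¹(40) = 29.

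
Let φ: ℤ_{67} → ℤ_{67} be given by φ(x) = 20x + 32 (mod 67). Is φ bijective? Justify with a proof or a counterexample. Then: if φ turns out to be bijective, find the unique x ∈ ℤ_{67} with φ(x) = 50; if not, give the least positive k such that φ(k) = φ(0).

If φ(a) = φ(b), then 20a ≡ 20b (mod 67). Because gcd(20, 67) = 1, we may cancel 20 to get a ≡ b (mod 67).
We now compute 20⁻¹ mod 67 explicitly. Euclid's algorithm: 67 = 3·20 + 7, 20 = 2·7 + 6, 7 = 1·6 + 1; back-substituting gives 1 = 57·20 − 17·67, so 20⁻¹ ≡ 57 (mod 67).
Then y ↦ 57(y − 32) is a two-sided inverse to φ, so every y ∈ ℤ_{67} has a preimage.
So φ is bijective.
Since φ is bijective, we find φ⁻¹(50): we need 20x ≡ 50 − 32 ≡ 18 (mod 67). Using 20⁻¹ = 57: x ≡ 57·18 = 1026 = 15·67 + 21, so x = 21.
Check: φ(21) = 20·21 + 32 = 452 = 6·67 + 50 ≡ 50 (mod 67).

21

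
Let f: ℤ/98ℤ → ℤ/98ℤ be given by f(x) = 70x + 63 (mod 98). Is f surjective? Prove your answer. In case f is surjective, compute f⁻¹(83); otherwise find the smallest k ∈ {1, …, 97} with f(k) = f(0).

Recall: surjectivity means every element of the codomain has a preimage under f.
Since gcd(70, 98) = 14, we have 70x ≡ 0 (mod 14) for all x, so f(x) ≡ 7 (mod 14).
But 0 ≢ 7 (mod 14), so 0 ∈ ℤ/98ℤ has no preimage. Therefore f is not surjective.
Since f is not surjective, we find the least positive k with f(k) = f(0): this means 70k ≡ 0 (mod 98), i.e. 98 ∣ 70k. Since gcd(70, 98) = 14, dividing through by 14 this holds exactly when 7 ∣ 5k, and as gcd(5, 7) = 1, exactly when 7 ∣ k.
The smallest positive such k is 7.

7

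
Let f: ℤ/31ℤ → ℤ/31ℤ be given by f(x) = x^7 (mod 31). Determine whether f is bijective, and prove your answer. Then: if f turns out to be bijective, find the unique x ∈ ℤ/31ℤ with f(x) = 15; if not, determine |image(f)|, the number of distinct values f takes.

27

Since 31 is prime, the nonzero elements of ℤ/31ℤ form a cyclic group of order 30.
As gcd(7, 30) = 1, raising to the 7th power is a bijection on this group: if u^7 ≡ v^7 then (uv^{−1})^7 = 1, and the only element of order dividing gcd(7, 30) = 1 is 1, so u = v.
With f(0) = 0 this makes f injective on all of ℤ/31ℤ, hence bijective (finite equal-size domain and codomain). In particular f is bijective.
Since f is bijective, we find the preimage of 15. The inverse of x ↦ x^7 on (ℤ/31ℤ)^× is x ↦ x^13, because 7·13 = 91 = 3·30 + 1 ≡ 1 (mod 30) and x^{30} = 1 for x ≠ 0 (Fermat). So f⁻¹(15) = 15^13 mod 31.
Repeated squaring mod 31: 15^1 ≡ 15, 15^2 ≡ 15² = 225 ≡ 8, 15^4 ≡ 8² = 64 ≡ 2, 15^8 ≡ 2² = 4. Since 13 = 8 + 4 + 1, 15^13 ≡ 4·2·15: 4·2 = 8, then 8·15 = 120 ≡ 27. So 15^13 ≡ 27 (mod 31).
Hence f⁻¹(15) = 27.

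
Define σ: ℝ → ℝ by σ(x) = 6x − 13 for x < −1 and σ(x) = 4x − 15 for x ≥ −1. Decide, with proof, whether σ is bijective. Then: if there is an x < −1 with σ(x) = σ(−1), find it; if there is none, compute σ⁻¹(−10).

Both pieces are strictly increasing (slopes 6 and 4), so each is injective on its own interval.
The left piece maps (−∞, −1) onto (−∞, −19); the right piece maps [−1, ∞) onto [−19, ∞).
Since −19 = −19, the images partition ℝ: σ is injective and surjective, hence bijective.
Because the two images are disjoint, no x < −1 has σ(x) = σ(−1), so we compute σ⁻¹(−10): −10 lies in [−19, ∞), so solve 4x − 15 = −10: x = (−10 + 15)/4 = 5/4.

5/4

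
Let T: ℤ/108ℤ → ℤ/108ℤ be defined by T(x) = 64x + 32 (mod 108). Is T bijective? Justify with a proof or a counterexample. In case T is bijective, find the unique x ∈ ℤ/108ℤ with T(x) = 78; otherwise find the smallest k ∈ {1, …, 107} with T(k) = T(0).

27

Recall that T is injective if T(s) = T(t) implies s = t.
We have gcd(64, 108) = 4 > 1. Taking s = 0 and t = 27: T(0) = 32 and T(27) = 64·27 + 32 = 1760 ≡ 32 (mod 108).
So T(0) = T(27) while 0 ≠ 27, so T is not injective, hence not bijective.
Since T is not bijective, we find the least positive k with T(k) = T(0): this means 64k ≡ 0 (mod 108), i.e. 108 ∣ 64k. Since gcd(64, 108) = 4, dividing through by 4 this holds exactly when 27 ∣ 16k, and as gcd(16, 27) = 1, exactly when 27 ∣ k.
The smallest positive such k is 27.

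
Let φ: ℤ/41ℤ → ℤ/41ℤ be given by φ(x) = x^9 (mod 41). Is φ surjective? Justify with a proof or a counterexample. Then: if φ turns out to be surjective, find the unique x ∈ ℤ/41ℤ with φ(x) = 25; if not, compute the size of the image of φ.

Since 41 is prime, the nonzero elements of ℤ/41ℤ form a cyclic group of order 40.
As gcd(9, 40) = 1, raising to the 9th power is a bijection on this group: if u^9 ≡ v^9 then (uv^{−1})^9 = 1, and the only element of order dividing gcd(9, 40) = 1 is 1, so u = v.
With φ(0) = 0 this makes φ injective on all of ℤ/41ℤ, hence bijective (finite equal-size domain and codomain). In particular φ is surjective.
Since φ is surjective, we find the preimage of 25. The inverse of x ↦ x^9 on (ℤ/41ℤ)^× is x ↦ x^9, because 9·9 = 81 = 2·40 + 1 ≡ 1 (mod 40) and x^{40} = 1 for x ≠ 0 (Fermat). So φ⁻¹(25) = 25^9 mod 41.
Repeated squaring mod 41: 25^1 ≡ 25, 25^2 ≡ 25² = 625 ≡ 10, 25^4 ≡ 10² = 100 ≡ 18, 25^8 ≡ 18² = 324 ≡ 37. Since 9 = 8 + 1, 25^9 ≡ 37·25: 37·25 = 925 ≡ 23. So 25^9 ≡ 23 (mod 41).
Hence φ⁻¹(25) = 23.

23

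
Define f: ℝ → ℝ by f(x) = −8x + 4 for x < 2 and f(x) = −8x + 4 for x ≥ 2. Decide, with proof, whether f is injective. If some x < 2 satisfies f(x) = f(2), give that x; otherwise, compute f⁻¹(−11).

Both pieces are strictly decreasing (slopes −8 and −8), so each is injective on its own interval.
The left piece maps (−∞, 2) onto (−12, ∞); the right piece maps [2, ∞) onto (−∞, −12].
These images are disjoint, so no value is attained by both pieces. Thus f is injective.
Because the two images are disjoint, no x < 2 has f(x) = f(2), so we compute f⁻¹(−11): −11 lies in (−12, ∞), so solve −8x + 4 = −11: x = (−11 − 4)/(−8) = 15/8.

15/8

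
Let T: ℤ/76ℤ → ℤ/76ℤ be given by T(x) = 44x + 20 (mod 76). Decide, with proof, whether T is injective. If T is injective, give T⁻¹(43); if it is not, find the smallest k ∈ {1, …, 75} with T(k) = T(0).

We have gcd(44, 76) = 4 > 1. Taking u = 0 and v = 19: T(0) = 20 and T(19) = 44·19 + 20 = 856 ≡ 20 (mod 76).
So T(0) = T(19) while 0 ≠ 19, thus T is not injective.
Since T is not injective, we find the least positive k with T(k) = T(0): this means 44k ≡ 0 (mod 76), i.e. 76 ∣ 44k. Since gcd(44, 76) = 4, dividing through by 4 this holds exactly when 19 ∣ 11k, and as gcd(11, 19) = 1, exactly when 19 ∣ k.
The smallest positive such k is 19.

19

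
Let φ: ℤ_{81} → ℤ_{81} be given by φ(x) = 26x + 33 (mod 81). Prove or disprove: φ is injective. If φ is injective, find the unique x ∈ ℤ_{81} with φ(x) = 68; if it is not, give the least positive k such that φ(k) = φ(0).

If φ(x_1) = φ(x_2), then 26x_1 ≡ 26x_2 (mod 81). Because gcd(26, 81) = 1, we may cancel 26 to get x_1 ≡ x_2 (mod 81).
Thus φ is injective.
We now compute 26⁻¹ mod 81 explicitly. Euclid's algorithm: 81 = 3·26 + 3, 26 = 8·3 + 2, 3 = 1·2 + 1; back-substituting gives 1 = 53·26 − 17·81, so 26⁻¹ ≡ 53 (mod 81).
Since φ is injective, we find φ⁻¹(68): we need 26x ≡ 68 − 33 ≡ 35 (mod 81). Using 26⁻¹ = 53: x ≡ 53·35 = 1855 = 22·81 + 73, so x = 73.
Check: φ(73) = 26·73 + 33 = 1931 = 23·81 + 68 ≡ 68 (mod 81).

73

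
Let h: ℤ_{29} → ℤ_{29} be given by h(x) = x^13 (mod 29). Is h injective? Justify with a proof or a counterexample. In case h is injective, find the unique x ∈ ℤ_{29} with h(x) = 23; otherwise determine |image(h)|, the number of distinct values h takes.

Since 29 is prime, the nonzero elements of ℤ_{29} form a cyclic group of order 28.
As gcd(13, 28) = 1, raising to the 13th power is a bijection on this group: if u^13 ≡ v^13 then (uv^{−1})^13 = 1, and the only element of order dividing gcd(13, 28) = 1 is 1, so u = v.
With h(0) = 0 this makes h injective on all of ℤ_{29}, hence bijective (finite equal-size domain and codomain). In particular h is injective.
Since h is injective, we find the preimage of 23. The inverse of x ↦ x^13 on (ℤ_{29})^× is x ↦ x^13, because 13·13 = 169 = 6·28 + 1 ≡ 1 (mod 28) and x^{28} = 1 for x ≠ 0 (Fermat). So h⁻¹(23) = 23^13 mod 29.
Repeated squaring mod 29: 23^1 ≡ 23, 23^2 ≡ 23² = 529 ≡ 7, 23^4 ≡ 7² = 49 ≡ 20, 23^8 ≡ 20² = 400 ≡ 23. Since 13 = 8 + 4 + 1, 23^13 ≡ 23·20·23: 23·20 = 460 ≡ 25, then 25·23 = 575 ≡ 24. So 23^13 ≡ 24 (mod 29).
Hence h⁻¹(23) = 24.

24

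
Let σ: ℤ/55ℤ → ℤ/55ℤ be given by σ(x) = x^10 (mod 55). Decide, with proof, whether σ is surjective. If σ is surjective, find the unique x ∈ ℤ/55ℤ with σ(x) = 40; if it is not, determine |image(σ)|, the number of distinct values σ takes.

6

σ(2): Repeated squaring mod 55: 2^1 ≡ 2, 2^2 ≡ 2² = 4, 2^4 ≡ 4² = 16, 2^8 ≡ 16² = 256 ≡ 36. Since 10 = 8 + 2, 2^10 ≡ 36·4: 36·4 = 144 ≡ 34. So 2^10 ≡ 34 (mod 55).
σ(3): Repeated squaring mod 55: 3^1 ≡ 3, 3^2 ≡ 3² = 9, 3^4 ≡ 9² = 81 ≡ 26, 3^8 ≡ 26² = 676 ≡ 16. Since 10 = 8 + 2, 3^10 ≡ 16·9: 16·9 = 144 ≡ 34. So 3^10 ≡ 34 (mod 55).
So σ(2) = σ(3) = 34 while 2 ≠ 3, therefore σ is not injective.
A non-injective map from the 55-element set ℤ/55ℤ to itself takes at most 54 distinct values, so it cannot be surjective. Therefore σ is not surjective.
Since σ is not surjective, we determine |image(σ)|. Computing x^10 mod 55 for each x (by repeated squaring, reducing mod 55 at every step), the values σ(0), σ(1), …, σ(54) are: 0, 1, 34, 34, 1, 45, 1, 34, 34, 1, 45, 11, 34, 34, 1, 45, 1, 34, 34, 1, 45, 1, 44, 34, 1, 45, 1, 34, 34, 1, 45, 1, 34, 44, 1, 45, 1, 34, 34, 1, 45, 1, 34, 34, 11, 45, 1, 34, 34, 1, 45, 1, 34, 34, 1.
The distinct values are {0, 1, 11, 34, 44, 45}; there are 6 of them.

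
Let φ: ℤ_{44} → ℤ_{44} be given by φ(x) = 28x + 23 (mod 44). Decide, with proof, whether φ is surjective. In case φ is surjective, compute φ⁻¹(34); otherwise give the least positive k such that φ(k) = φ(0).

Since gcd(28, 44) = 4, we have 28x ≡ 0 (mod 4) for all x, so φ(x) ≡ 3 (mod 4).
But 0 ≢ 3 (mod 4), so 0 ∈ ℤ_{44} has no preimage. Therefore φ is not surjective.
Since φ is not surjective, we find the least positive k with φ(k) = φ(0): this means 28k ≡ 0 (mod 44), i.e. 44 ∣ 28k. Since gcd(28, 44) = 4, dividing through by 4 this holds exactly when 11 ∣ 7k, and as gcd(7, 11) = 1, exactly when 11 ∣ k.
The smallest positive such k is 11.

11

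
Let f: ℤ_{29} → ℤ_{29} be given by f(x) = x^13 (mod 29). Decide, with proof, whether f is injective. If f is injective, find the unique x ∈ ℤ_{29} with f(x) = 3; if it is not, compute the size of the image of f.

Since 29 is prime, the nonzero elements of ℤ_{29} form a cyclic group of order 28.
As gcd(13, 28) = 1, raising to the 13th power is a bijection on this group: if u^13 ≡ v^13 then (uv^{−1})^13 = 1, and the only element of order dividing gcd(13, 28) = 1 is 1, so u = v.
With f(0) = 0 this makes f injective on all of ℤ_{29}, hence bijective (finite equal-size domain and codomain). In particular f is injective.
Since f is injective, we find the preimage of 3. The inverse of x ↦ x^13 on (ℤ_{29})^× is x ↦ x^13, because 13·13 = 169 = 6·28 + 1 ≡ 1 (mod 28) and x^{28} = 1 for x ≠ 0 (Fermat). So f⁻¹(3) = 3^13 mod 29.
Repeated squaring mod 29: 3^1 ≡ 3, 3^2 ≡ 3² = 9, 3^4 ≡ 9² = 81 ≡ 23, 3^8 ≡ 23² = 529 ≡ 7. Since 13 = 8 + 4 + 1, 3^13 ≡ 7·23·3: 7·23 = 161 ≡ 16, then 16·3 = 48 ≡ 19. So 3^13 ≡ 19 (mod 29).
Hence f⁻¹(3) = 19.

19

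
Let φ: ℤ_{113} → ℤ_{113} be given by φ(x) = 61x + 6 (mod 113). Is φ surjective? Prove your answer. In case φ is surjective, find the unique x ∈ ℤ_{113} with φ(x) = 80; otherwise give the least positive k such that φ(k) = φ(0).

Since gcd(61, 113) = 1, 61 is invertible modulo 113. Euclid's algorithm: 113 = 1·61 + 52, 61 = 1·52 + 9, 52 = 5·9 + 7, 9 = 1·7 + 2, 7 = 3·2 + 1; back-substituting gives 1 = 63·61 − 34·113, so 61⁻¹ ≡ 63 (mod 113).
For any y ∈ ℤ_{113}, x = 63(y − 6) mod 113 satisfies φ(x) = 61·63(y − 6) + 6 ≡ y (since 61·63 ≡ 1 mod 113). So every y has a preimage.
Therefore φ is surjective.
Since φ is surjective, we compute φ⁻¹(80): solve 61x + 6 ≡ 80 (mod 113), i.e. 61x ≡ 74 (mod 113).
Multiplying by 61⁻¹ = 63 gives x ≡ 63·74 = 4662 = 41·113 + 29 ≡ 29 (mod 113).
Check: φ(29) = 61·29 + 6 = 1775 = 15·113 + 80 ≡ 80 (mod 113).

29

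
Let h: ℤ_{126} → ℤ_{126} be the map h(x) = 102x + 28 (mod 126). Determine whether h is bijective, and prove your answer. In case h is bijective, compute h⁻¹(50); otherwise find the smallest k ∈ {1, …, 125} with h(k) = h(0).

21

We have gcd(102, 126) = 6 > 1. Taking s = 0 and t = 21: h(0) = 28 and h(21) = 102·21 + 28 = 2170 ≡ 28 (mod 126).
So h(0) = h(21) while 0 ≠ 21, so h is not injective, hence not bijective.
Since h is not bijective, we find the least positive k with h(k) = h(0): this means 102k ≡ 0 (mod 126), i.e. 126 ∣ 102k. Since gcd(102, 126) = 6, dividing through by 6 this holds exactly when 21 ∣ 17k, and as gcd(17, 21) = 1, exactly when 21 ∣ k.
The smallest positive such k is 21.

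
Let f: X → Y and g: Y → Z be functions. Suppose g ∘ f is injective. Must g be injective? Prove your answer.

No. Take X = {0, 1, 2}, Y = {0, 1, 2, 3, 4, 5}, Z = {0, 1, 2, 3, 4, 5}, f(a) = a for each a ∈ X, and g(b) = 4 if b ∈ {4, 5} else g(b) = b.
Then g ∘ f = f is injective (X ⊂ Y and f is the inclusion), but g(4) = g(5) = 4 with 4 ≠ 5, so g is not injective.

not injective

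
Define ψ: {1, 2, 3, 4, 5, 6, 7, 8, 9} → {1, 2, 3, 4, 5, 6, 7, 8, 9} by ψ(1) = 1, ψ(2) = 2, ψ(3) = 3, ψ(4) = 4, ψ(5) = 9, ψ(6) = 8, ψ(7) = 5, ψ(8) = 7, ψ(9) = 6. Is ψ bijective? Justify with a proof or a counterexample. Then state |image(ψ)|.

The values 1, 2, 3, 4, 9, 8, 5, 7, 6 are a permutation of {1, 2, 3, 4, 5, 6, 7, 8, 9}: each element appears exactly once.
So ψ is injective and surjective, hence bijective.
The image of ψ is {1, 2, 3, 4, 5, 6, 7, 8, 9}, which has 9 elements.

9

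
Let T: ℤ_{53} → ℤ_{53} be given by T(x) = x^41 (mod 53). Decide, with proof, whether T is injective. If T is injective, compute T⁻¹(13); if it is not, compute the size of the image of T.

15

Since 53 is prime, the nonzero elements of ℤ_{53} form a cyclic group of order 52.
As gcd(41, 52) = 1, raising to the 41st power is a bijection on this group: if u^41 ≡ v^41 then (uv^{−1})^41 = 1, and the only element of order dividing gcd(41, 52) = 1 is 1, so u = v.
With T(0) = 0 this makes T injective on all of ℤ_{53}, hence bijective (finite equal-size domain and codomain). In particular T is injective.
Since T is injective, we find the preimage of 13. The inverse of x ↦ x^41 on (ℤ_{53})^× is x ↦ x^33, because 41·33 = 1353 = 26·52 + 1 ≡ 1 (mod 52) and x^{52} = 1 for x ≠ 0 (Fermat). So T⁻¹(13) = 13^33 mod 53.
Repeated squaring mod 53: 13^1 ≡ 13, 13^2 ≡ 13² = 169 ≡ 10, 13^4 ≡ 10² = 100 ≡ 47, 13^8 ≡ 47² = 2209 ≡ 36, 13^16 ≡ 36² = 1296 ≡ 24, 13^32 ≡ 24² = 576 ≡ 46. Since 33 = 32 + 1, 13^33 ≡ 46·13: 46·13 = 598 ≡ 15. So 13^33 ≡ 15 (mod 53).
Hence T⁻¹(13) = 15.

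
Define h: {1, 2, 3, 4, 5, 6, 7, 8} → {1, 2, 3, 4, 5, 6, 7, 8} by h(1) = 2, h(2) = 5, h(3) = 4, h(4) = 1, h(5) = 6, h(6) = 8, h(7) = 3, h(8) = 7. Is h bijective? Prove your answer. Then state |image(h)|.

8

The values 2, 5, 4, 1, 6, 8, 3, 7 are a permutation of {1, 2, 3, 4, 5, 6, 7, 8}: each element appears exactly once.
So h is injective and surjective, hence bijective.
The image of h is {1, 2, 3, 4, 5, 6, 7, 8}, which has 8 elements.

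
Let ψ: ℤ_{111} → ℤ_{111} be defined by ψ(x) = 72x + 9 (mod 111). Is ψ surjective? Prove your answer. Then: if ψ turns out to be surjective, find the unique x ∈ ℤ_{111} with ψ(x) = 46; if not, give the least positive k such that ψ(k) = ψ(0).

37

Since gcd(72, 111) = 3, we have 72x ≡ 0 (mod 3) for all x, so ψ(x) ≡ 0 (mod 3).
But 1 ≢ 0 (mod 3), so 1 ∈ ℤ_{111} has no preimage. Thus ψ is not surjective.
Since ψ is not surjective, we find the least positive k with ψ(k) = ψ(0): this means 72k ≡ 0 (mod 111), i.e. 111 ∣ 72k. Since gcd(72, 111) = 3, dividing through by 3 this holds exactly when 37 ∣ 24k, and as gcd(24, 37) = 1, exactly when 37 ∣ k.
The smallest positive such k is 37.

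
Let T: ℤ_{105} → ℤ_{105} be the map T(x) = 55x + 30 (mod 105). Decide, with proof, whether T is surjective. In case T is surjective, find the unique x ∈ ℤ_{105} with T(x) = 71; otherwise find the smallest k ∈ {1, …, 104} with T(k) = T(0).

21

Since gcd(55, 105) = 5, we have 55x ≡ 0 (mod 5) for all x, so T(x) ≡ 0 (mod 5).
But 1 ≢ 0 (mod 5), so 1 ∈ ℤ_{105} has no preimage. Hence T is not surjective.
Since T is not surjective, we find the least positive k with T(k) = T(0): this means 55k ≡ 0 (mod 105), i.e. 105 ∣ 55k. Since gcd(55, 105) = 5, dividing through by 5 this holds exactly when 21 ∣ 11k, and as gcd(11, 21) = 1, exactly when 21 ∣ k.
The smallest positive such k is 21.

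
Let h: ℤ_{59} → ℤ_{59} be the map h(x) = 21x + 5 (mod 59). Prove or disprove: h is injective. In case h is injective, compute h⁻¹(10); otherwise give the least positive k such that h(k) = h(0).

Suppose h(x_1) = h(x_2) in ℤ_{59}. Then 21x_1 + 5 ≡ 21x_2 + 5 (mod 59), thus 21(x_1 − x_2) ≡ 0 (mod 59).
Since gcd(21, 59) = 1, 21 is invertible modulo 59, therefore x_1 − x_2 ≡ 0 (mod 59), i.e. x_1 = x_2.
Therefore h is injective.
We now compute 21⁻¹ mod 59 explicitly. Euclid's algorithm: 59 = 2·21 + 17, 21 = 1·17 + 4, 17 = 4·4 + 1; back-substituting gives 1 = 45·21 − 16·59, so 21⁻¹ ≡ 45 (mod 59).
Since h is injective, we compute h⁻¹(10): solve 21x + 5 ≡ 10 (mod 59), i.e. 21x ≡ 5 (mod 59).
Multiplying by 21⁻¹ = 45 gives x ≡ 45·5 = 225 = 3·59 + 48 ≡ 48 (mod 59).
Check: h(48) = 21·48 + 5 = 1013 = 17·59 + 10 ≡ 10 (mod 59).

48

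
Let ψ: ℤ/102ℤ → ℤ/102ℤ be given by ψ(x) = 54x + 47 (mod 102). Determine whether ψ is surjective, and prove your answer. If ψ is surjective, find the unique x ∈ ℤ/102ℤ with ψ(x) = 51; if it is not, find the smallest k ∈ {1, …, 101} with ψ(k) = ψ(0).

17

Recall that ψ is surjective if every y in the codomain equals ψ(x) for some x in the domain.
Since gcd(54, 102) = 6, we have 54x ≡ 0 (mod 6) for all x, so ψ(x) ≡ 5 (mod 6).
But 0 ≢ 5 (mod 6), so 0 ∈ ℤ/102ℤ has no preimage. So ψ is not surjective.
Since ψ is not surjective, we find the least positive k with ψ(k) = ψ(0): this means 54k ≡ 0 (mod 102), i.e. 102 ∣ 54k. Since gcd(54, 102) = 6, dividing through by 6 this holds exactly when 17 ∣ 9k, and as gcd(9, 17) = 1, exactly when 17 ∣ k.
The smallest positive such k is 17.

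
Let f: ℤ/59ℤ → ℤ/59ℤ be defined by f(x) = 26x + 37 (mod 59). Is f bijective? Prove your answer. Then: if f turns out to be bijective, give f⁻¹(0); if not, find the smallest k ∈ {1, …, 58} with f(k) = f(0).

19

By definition, f is injective if f(a) = f(b) implies a = b.
Suppose f(a) = f(b) in ℤ/59ℤ. Then 26a + 37 ≡ 26b + 37 (mod 59), hence 26(a − b) ≡ 0 (mod 59).
Since gcd(26, 59) = 1, 26 is invertible modulo 59, thus a − b ≡ 0 (mod 59), i.e. a = b.
We now compute 26⁻¹ mod 59 explicitly. Euclid's algorithm: 59 = 2·26 + 7, 26 = 3·7 + 5, 7 = 1·5 + 2, 5 = 2·2 + 1; back-substituting gives 1 = 25·26 − 11·59, so 26⁻¹ ≡ 25 (mod 59).
Then y ↦ 25(y − 37) is a two-sided inverse to f, so every y ∈ ℤ/59ℤ has a preimage.
Thus f is bijective.
Since f is bijective, we find f⁻¹(0): we need 26x ≡ 0 − 37 ≡ 22 (mod 59). Using 26⁻¹ = 25: x ≡ 25·22 = 550 = 9·59 + 19, so x = 19.
Check: f(19) = 26·19 + 37 = 531 = 9·59 + 0 ≡ 0 (mod 59).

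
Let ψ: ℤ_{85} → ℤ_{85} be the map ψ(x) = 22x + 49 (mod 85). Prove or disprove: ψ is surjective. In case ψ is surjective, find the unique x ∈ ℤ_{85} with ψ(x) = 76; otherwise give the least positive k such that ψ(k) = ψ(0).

Since gcd(22, 85) = 1, 22 is invertible modulo 85. Euclid's algorithm: 85 = 3·22 + 19, 22 = 1·19 + 3, 19 = 6·3 + 1; back-substituting gives 1 = 58·22 − 15·85, so 22⁻¹ ≡ 58 (mod 85).
Then y ↦ 58(y − 49) is a two-sided inverse to ψ, so every y ∈ ℤ_{85} has a preimage.
Hence ψ is surjective.
Since ψ is surjective, we compute ψ⁻¹(76): solve 22x + 49 ≡ 76 (mod 85), i.e. 22x ≡ 27 (mod 85).
Multiplying by 22⁻¹ = 58 gives x ≡ 58·27 = 1566 = 18·85 + 36 ≡ 36 (mod 85).
Check: ψ(36) = 22·36 + 49 = 841 = 9·85 + 76 ≡ 76 (mod 85).

36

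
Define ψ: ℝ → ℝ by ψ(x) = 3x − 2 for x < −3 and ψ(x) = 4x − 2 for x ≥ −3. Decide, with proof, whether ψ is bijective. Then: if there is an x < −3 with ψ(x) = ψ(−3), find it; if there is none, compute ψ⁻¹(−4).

Both pieces are strictly increasing (slopes 3 and 4), so each is injective on its own interval.
The left piece maps (−∞, −3) onto (−∞, −11); the right piece maps [−3, ∞) onto [−14, ∞).
These images overlap. In particular ψ(−3) = −14 (right piece), and solving 3x − 2 = −14 on the left piece gives x = −4 < −3.
So ψ(−4) = ψ(−3) with −4 ≠ −3, and ψ is not injective, hence not bijective. This x = −4 is the requested value below −3.

-4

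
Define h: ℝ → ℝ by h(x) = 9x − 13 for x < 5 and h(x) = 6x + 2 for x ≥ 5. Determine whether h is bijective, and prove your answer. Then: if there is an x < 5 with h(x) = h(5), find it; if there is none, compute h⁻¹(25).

Both pieces are strictly increasing (slopes 9 and 6), so each is injective on its own interval.
The left piece maps (−∞, 5) onto (−∞, 32); the right piece maps [5, ∞) onto [32, ∞).
Since 32 = 32, the images partition ℝ: h is injective and surjective, hence bijective.
Because the two images are disjoint, no x < 5 has h(x) = h(5), so we compute h⁻¹(25): 25 lies in (−∞, 32), so solve 9x − 13 = 25: x = (25 + 13)/9 = 38/9.

38/9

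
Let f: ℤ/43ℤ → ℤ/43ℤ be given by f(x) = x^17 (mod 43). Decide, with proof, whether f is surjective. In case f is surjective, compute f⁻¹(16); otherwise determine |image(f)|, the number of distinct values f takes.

21

Since 43 is prime, the nonzero elements of ℤ/43ℤ form a cyclic group of order 42.
As gcd(17, 42) = 1, raising to the 17th power is a bijection on this group: if s^17 ≡ t^17 then (st^{−1})^17 = 1, and the only element of order dividing gcd(17, 42) = 1 is 1, so s = t.
With f(0) = 0 this makes f injective on all of ℤ/43ℤ, hence bijective (finite equal-size domain and codomain). In particular f is surjective.
Since f is surjective, we find the preimage of 16. The inverse of x ↦ x^17 on (ℤ/43ℤ)^× is x ↦ x^5, because 17·5 = 85 = 2·42 + 1 ≡ 1 (mod 42) and x^{42} = 1 for x ≠ 0 (Fermat). So f⁻¹(16) = 16^5 mod 43.
Repeated squaring mod 43: 16^1 ≡ 16, 16^2 ≡ 16² = 256 ≡ 41, 16^4 ≡ 41² = 1681 ≡ 4. Since 5 = 4 + 1, 16^5 ≡ 4·16: 4·16 = 64 ≡ 21. So 16^5 ≡ 21 (mod 43).
Hence f⁻¹(16) = 21.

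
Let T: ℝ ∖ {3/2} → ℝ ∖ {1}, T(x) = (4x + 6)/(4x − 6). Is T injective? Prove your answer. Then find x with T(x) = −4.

9/10

Suppose T(s) = T(t). Cross-multiplying: (4s + 6)(4t − 6) = (4t + 6)(4s − 6).
Expanding both sides and cancelling the symmetric terms leaves −48·(s − t) = 0. Since −48 ≠ 0, s = t. Therefore T is injective.
Solving T(x) = −4: cross-multiplying gives 4x + 6 = −4(4x − 6), which rearranges to 20x = 18, so x = 9/10.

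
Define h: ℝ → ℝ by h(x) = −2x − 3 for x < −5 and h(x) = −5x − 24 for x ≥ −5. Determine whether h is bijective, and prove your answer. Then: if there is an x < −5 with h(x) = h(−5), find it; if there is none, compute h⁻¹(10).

Both pieces are strictly decreasing (slopes −2 and −5), so each is injective on its own interval.
The left piece maps (−∞, −5) onto (7, ∞); the right piece maps [−5, ∞) onto (−∞, 1].
The images leave a gap (7 has no preimage), so h is not surjective, hence not bijective.
Because the two images are disjoint, no x < −5 has h(x) = h(−5), so we compute h⁻¹(10): 10 lies in (7, ∞), so solve −2x − 3 = 10: x = (10 + 3)/(−2) = −13/2.

-13/2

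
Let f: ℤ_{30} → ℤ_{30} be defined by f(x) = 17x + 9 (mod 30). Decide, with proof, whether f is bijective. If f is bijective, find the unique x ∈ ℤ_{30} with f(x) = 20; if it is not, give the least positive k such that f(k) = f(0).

13

Recall: f is injective if f(x_1) = f(x_2) implies x_1 = x_2.
If f(x_1) = f(x_2), then 17x_1 ≡ 17x_2 (mod 30). Because gcd(17, 30) = 1, we may cancel 17 to get x_1 ≡ x_2 (mod 30).
We now compute 17⁻¹ mod 30 explicitly. Euclid's algorithm: 30 = 1·17 + 13, 17 = 1·13 + 4, 13 = 3·4 + 1; back-substituting gives 1 = 23·17 − 13·30, so 17⁻¹ ≡ 23 (mod 30).
For any y ∈ ℤ_{30}, x = 23(y − 9) mod 30 satisfies f(x) = 17·23(y − 9) + 9 ≡ y (since 17·23 ≡ 1 mod 30). So every y has a preimage.
Thus f is bijective.
Since f is bijective, we find f⁻¹(20): we need 17x ≡ 20 − 9 ≡ 11 (mod 30). Using 17⁻¹ = 23: x ≡ 23·11 = 253 = 8·30 + 13, so x = 13.
Check: f(13) = 17·13 + 9 = 230 = 7·30 + 20 ≡ 20 (mod 30).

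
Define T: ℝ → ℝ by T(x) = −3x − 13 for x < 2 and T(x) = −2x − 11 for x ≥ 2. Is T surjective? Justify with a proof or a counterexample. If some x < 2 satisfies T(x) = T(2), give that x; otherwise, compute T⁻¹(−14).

2/3

Both pieces are strictly decreasing (slopes −3 and −2), so each is injective on its own interval.
The left piece maps (−∞, 2) onto (−19, ∞); the right piece maps [2, ∞) onto (−∞, −15].
The union (−19, ∞) ∪ (−∞, −15] covers ℝ, so T is surjective.
For the follow-up: the images overlap, so an x < 2 with T(x) = T(2) exists. T(2) = −15; solving −3x − 13 = −15 for x < 2 gives x = (−15 + 13)/(−3) = 2/3.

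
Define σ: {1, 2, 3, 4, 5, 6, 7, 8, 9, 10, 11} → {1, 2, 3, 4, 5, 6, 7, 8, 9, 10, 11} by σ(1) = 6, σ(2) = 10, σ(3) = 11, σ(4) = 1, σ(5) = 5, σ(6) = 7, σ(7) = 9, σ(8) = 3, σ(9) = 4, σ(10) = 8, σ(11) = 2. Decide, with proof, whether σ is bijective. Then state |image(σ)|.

11

The values 6, 10, 11, 1, 5, 7, 9, 3, 4, 8, 2 are a permutation of {1, 2, 3, 4, 5, 6, 7, 8, 9, 10, 11}: each element appears exactly once.
So σ is injective and surjective, hence bijective.
The image of σ is {1, 2, 3, 4, 5, 6, 7, 8, 9, 10, 11}, which has 11 elements.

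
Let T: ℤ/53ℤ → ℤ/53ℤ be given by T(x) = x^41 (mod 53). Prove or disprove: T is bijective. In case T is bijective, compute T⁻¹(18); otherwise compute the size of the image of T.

Since 53 is prime, the nonzero elements of ℤ/53ℤ form a cyclic group of order 52.
As gcd(41, 52) = 1, raising to the 41st power is a bijection on this group: if a^41 ≡ b^41 then (ab^{−1})^41 = 1, and the only element of order dividing gcd(41, 52) = 1 is 1, so a = b.
With T(0) = 0 this makes T injective on all of ℤ/53ℤ, hence bijective (finite equal-size domain and codomain). In particular T is bijective.
Since T is bijective, we find the preimage of 18. The inverse of x ↦ x^41 on (ℤ/53ℤ)^× is x ↦ x^33, because 41·33 = 1353 = 26·52 + 1 ≡ 1 (mod 52) and x^{52} = 1 for x ≠ 0 (Fermat). So T⁻¹(18) = 18^33 mod 53.
Repeated squaring mod 53: 18^1 ≡ 18, 18^2 ≡ 18² = 324 ≡ 6, 18^4 ≡ 6² = 36, 18^8 ≡ 36² = 1296 ≡ 24, 18^16 ≡ 24² = 576 ≡ 46, 18^32 ≡ 46² = 2116 ≡ 49. Since 33 = 32 + 1, 18^33 ≡ 49·18: 49·18 = 882 ≡ 34. So 18^33 ≡ 34 (mod 53).
Hence T⁻¹(18) = 34.

34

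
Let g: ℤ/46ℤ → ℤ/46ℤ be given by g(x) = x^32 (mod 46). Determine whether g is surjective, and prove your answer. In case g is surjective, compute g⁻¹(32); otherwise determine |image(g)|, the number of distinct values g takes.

g(22): Repeated squaring mod 46: 22^1 ≡ 22, 22^2 ≡ 22² = 484 ≡ 24, 22^4 ≡ 24² = 576 ≡ 24, 22^8 ≡ 24² = 576 ≡ 24, 22^16 ≡ 24² = 576 ≡ 24, 22^32 ≡ 24² = 576 ≡ 24. So 22^32 ≡ 24 (mod 46).
g(24): Repeated squaring mod 46: 24^1 ≡ 24, 24^2 ≡ 24² = 576 ≡ 24, 24^4 ≡ 24² = 576 ≡ 24, 24^8 ≡ 24² = 576 ≡ 24, 24^16 ≡ 24² = 576 ≡ 24, 24^32 ≡ 24² = 576 ≡ 24. So 24^32 ≡ 24 (mod 46).
So g(22) = g(24) = 24 while 22 ≠ 24, therefore g is not injective.
A non-injective map from the 46-element set ℤ/46ℤ to itself takes at most 45 distinct values, so it cannot be surjective. So g is not surjective.
Since g is not surjective, we determine |image(g)|. Computing x^32 mod 46 for each x (by repeated squaring, reducing mod 46 at every step), the values g(0), g(1), …, g(45) are: 0, 1, 12, 31, 6, 9, 4, 13, 26, 41, 16, 25, 2, 39, 18, 3, 36, 27, 32, 29, 8, 35, 24, 23, 24, 35, 8, 29, 32, 27, 36, 3, 18, 39, 2, 25, 16, 41, 26, 13, 4, 9, 6, 31, 12, 1.
The distinct values are {0, 1, 2, 3, 4, 6, 8, 9, 12, 13, 16, 18, 23, 24, 25, 26, 27, 29, 31, 32, 35, 36, 39, 41}; there are 24 of them.

24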